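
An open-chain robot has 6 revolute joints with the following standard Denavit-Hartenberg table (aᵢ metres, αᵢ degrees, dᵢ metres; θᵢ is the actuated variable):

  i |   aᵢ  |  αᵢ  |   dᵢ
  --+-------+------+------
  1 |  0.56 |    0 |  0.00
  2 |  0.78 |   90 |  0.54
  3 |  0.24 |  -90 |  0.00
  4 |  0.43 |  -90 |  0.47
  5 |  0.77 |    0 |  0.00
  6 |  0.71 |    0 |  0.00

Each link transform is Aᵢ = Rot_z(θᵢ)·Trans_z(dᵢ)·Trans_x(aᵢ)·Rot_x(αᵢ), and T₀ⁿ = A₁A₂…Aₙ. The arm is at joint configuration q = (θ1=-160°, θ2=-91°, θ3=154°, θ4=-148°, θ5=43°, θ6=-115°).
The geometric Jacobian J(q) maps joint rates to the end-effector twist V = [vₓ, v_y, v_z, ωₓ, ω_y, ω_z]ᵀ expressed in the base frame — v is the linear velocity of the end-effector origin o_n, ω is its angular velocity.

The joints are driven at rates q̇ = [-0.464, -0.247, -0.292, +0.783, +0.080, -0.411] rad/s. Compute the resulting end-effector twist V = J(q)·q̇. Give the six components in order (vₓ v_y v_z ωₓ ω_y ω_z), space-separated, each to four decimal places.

o_n = [-0.3148, 1.1681, -0.3629]
J₁: ẑ×o_n = [-1.1681, -0.3148, 0.0000], ω = ẑ
J2: z=[0.0000, 0.0000, 1.0000] o=[-0.5262, -0.1915, 0.0000] → [-1.3596, 0.2114, 0.0000, 0.0000, 0.0000, 1.0000]
J3: z=[0.9455, 0.3256, 0.0000] o=[-0.7802, 0.5460, 0.5400] → [-0.2940, 0.8537, 0.4367, 0.9455, 0.3256, 0.0000]
J4: z=[0.1427, -0.4145, -0.8988] o=[-0.7099, 0.3420, 0.6452] → [1.1603, -0.2113, 0.2817, 0.1427, -0.4145, -0.8988]
J5: z=[0.9569, -0.1742, 0.2323] o=[-0.5341, 0.5313, 0.0629] → [-0.0737, 0.4584, 0.6475, 0.9569, -0.1742, 0.2323]
J6: z=[0.9569, -0.1742, 0.2323] o=[-0.4667, 1.2520, 0.3256] → [0.1395, 0.6941, -0.0538, 0.9569, -0.1742, 0.2323]
V = J·q̇ = [1.8089, -0.5695, 0.1670, -0.4811, -0.3619, -1.4916]

1.8089 -0.5695 0.1670 -0.4811 -0.3619 -1.4916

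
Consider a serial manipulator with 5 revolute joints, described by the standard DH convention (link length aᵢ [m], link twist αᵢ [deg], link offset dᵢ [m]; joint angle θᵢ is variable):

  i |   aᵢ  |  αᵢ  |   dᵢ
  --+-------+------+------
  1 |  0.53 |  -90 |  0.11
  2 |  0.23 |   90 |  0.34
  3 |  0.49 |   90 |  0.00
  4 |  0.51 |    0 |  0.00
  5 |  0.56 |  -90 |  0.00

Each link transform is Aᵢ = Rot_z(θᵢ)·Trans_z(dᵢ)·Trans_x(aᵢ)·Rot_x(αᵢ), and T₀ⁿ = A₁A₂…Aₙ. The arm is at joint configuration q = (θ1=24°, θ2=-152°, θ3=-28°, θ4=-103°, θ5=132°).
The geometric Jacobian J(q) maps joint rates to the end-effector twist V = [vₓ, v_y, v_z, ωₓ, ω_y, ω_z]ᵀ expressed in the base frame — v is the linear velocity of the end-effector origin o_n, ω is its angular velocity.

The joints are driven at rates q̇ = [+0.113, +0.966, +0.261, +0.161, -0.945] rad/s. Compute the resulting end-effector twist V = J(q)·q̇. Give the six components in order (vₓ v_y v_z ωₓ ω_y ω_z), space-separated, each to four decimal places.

o_n = [-0.1939, -0.1587, 0.7756]
J₁: ẑ×o_n = [0.1587, -0.1939, 0.0000], ω = ẑ
J2: z=[-0.4067, 0.9135, 0.0000] o=[0.4842, 0.2156, 0.1100] → [0.6081, 0.2707, 0.7716, -0.4067, 0.9135, 0.0000]
J3: z=[-0.4289, -0.1910, -0.8829] o=[0.1604, 0.4436, 0.2180] → [-0.6383, 0.5519, 0.1907, -0.4289, -0.1910, -0.8829]
J4: z=[0.7378, -0.6380, -0.2204] o=[-0.0950, 0.0780, 0.4211] → [-0.2784, -0.2398, -0.2377, 0.7378, -0.6380, -0.2204]
J5: z=[0.7378, -0.6380, -0.2204] o=[0.1779, 0.2585, 0.8123] → [-0.0685, 0.1090, -0.5450, 0.7378, -0.6380, -0.2204]
V = J·q̇ = [0.4587, 0.2421, 1.2719, -1.0833, 1.3328, 0.0553]

0.4587 0.2421 1.2719 -1.0833 1.3328 0.0553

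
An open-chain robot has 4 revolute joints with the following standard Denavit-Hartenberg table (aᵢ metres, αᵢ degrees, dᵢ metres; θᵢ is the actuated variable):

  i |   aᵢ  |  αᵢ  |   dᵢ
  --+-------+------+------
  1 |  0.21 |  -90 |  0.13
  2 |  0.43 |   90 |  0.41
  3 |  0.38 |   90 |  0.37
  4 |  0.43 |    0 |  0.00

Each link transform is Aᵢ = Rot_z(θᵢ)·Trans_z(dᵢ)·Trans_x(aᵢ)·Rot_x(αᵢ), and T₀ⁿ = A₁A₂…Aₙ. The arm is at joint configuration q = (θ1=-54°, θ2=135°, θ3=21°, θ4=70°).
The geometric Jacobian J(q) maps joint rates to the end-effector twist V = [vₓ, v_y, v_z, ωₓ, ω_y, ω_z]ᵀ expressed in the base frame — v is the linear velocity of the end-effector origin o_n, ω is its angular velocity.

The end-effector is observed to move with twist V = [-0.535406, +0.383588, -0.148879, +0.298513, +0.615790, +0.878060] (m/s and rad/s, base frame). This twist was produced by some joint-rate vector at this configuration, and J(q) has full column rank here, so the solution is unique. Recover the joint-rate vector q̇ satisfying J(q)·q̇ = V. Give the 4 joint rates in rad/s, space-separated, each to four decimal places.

o_n = [0.5464, 0.2668, -1.0693]
J₁: ẑ×o_n = [-0.2668, 0.5464, 0.0000], ω = ẑ
J2: z=[0.8090, 0.5878, 0.0000] o=[0.1234, -0.1699, 0.1300] → [-0.7050, 0.9703, 0.1046, 0.8090, 0.5878, 0.0000]
J3: z=[0.4156, -0.5721, -0.7071] o=[0.2764, 0.3171, -0.1741] → [0.4766, 0.1812, 0.1336, 0.4156, -0.5721, -0.7071]
J4: z=[-0.9042, -0.3437, -0.2534] o=[0.3929, 0.3884, -0.6865] → [0.1008, -0.3850, 0.1627, -0.9042, -0.3437, -0.2534]
q̇ = J⁺·V = [0.3070, 0.1460, -0.6320, -0.4900]

0.3070 0.1460 -0.6320 -0.4900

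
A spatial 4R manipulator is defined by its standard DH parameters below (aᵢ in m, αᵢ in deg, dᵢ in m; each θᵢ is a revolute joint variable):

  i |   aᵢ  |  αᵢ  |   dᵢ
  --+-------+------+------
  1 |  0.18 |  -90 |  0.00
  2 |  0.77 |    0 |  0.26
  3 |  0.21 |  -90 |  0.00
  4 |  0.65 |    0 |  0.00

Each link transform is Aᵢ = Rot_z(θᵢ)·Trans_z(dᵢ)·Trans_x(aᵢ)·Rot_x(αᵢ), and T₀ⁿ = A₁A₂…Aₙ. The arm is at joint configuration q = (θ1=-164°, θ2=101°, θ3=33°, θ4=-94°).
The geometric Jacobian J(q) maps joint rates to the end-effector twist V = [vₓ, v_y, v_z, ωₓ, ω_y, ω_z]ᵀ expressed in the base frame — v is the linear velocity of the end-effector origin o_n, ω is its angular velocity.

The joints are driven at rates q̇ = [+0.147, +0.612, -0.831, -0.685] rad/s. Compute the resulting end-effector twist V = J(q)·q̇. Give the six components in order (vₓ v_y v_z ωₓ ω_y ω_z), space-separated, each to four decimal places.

o_n = [0.3285, -0.8508, -0.8743]
J₁: ẑ×o_n = [0.8508, 0.3285, -0.0000], ω = ẑ
J2: z=[0.2756, -0.9613, 0.0000] o=[-0.1730, -0.0496, 0.0000] → [0.8404, 0.2410, 0.2613, 0.2756, -0.9613, 0.0000]
J3: z=[0.2756, -0.9613, 0.0000] o=[0.0399, -0.2590, -0.7559] → [0.1139, 0.0326, 0.1144, 0.2756, -0.9613, 0.0000]
J4: z=[0.6915, 0.1983, 0.6947] o=[0.1801, -0.2188, -0.9069] → [0.4455, 0.0806, -0.4664, 0.6915, 0.1983, 0.6947]
V = J·q̇ = [0.2396, 0.1135, 0.3844, -0.5340, 0.0747, -0.3288]

0.2396 0.1135 0.3844 -0.5340 0.0747 -0.3288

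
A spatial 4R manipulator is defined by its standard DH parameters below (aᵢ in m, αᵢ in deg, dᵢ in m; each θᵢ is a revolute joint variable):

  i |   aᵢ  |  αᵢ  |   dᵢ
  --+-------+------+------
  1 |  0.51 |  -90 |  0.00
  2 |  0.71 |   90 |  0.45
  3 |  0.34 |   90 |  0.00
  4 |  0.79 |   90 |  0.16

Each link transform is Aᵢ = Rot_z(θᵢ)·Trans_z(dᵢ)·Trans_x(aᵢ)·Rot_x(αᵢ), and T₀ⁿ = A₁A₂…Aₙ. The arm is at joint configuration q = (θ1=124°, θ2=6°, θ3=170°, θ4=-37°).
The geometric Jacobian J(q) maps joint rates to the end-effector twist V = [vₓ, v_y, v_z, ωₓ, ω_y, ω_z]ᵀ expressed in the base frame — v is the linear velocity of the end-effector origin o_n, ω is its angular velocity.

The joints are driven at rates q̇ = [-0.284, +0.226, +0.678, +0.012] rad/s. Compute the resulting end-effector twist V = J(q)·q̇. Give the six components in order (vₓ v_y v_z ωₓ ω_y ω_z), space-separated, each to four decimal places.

o_n = [-0.7794, -0.2325, -0.4500]
J₁: ẑ×o_n = [0.2325, -0.7794, 0.0000], ω = ẑ
J2: z=[-0.8290, -0.5592, 0.0000] o=[-0.2852, 0.4228, 0.0000] → [0.2516, -0.3731, 0.2669, -0.8290, -0.5592, 0.0000]
J3: z=[-0.0585, 0.0867, 0.9945] o=[-1.0531, 0.7566, -0.0742] → [0.9511, 0.2502, 0.0341, -0.0585, 0.0867, 0.9945]
J4: z=[-0.9130, -0.4075, -0.0182] o=[-0.9158, 0.4475, -0.0392] → [0.1551, -0.3775, 0.6764, -0.9130, -0.4075, -0.0182]
V = J·q̇ = [0.6375, 0.3022, 0.0915, -0.2379, -0.0725, 0.3901]

0.6375 0.3022 0.0915 -0.2379 -0.0725 0.3901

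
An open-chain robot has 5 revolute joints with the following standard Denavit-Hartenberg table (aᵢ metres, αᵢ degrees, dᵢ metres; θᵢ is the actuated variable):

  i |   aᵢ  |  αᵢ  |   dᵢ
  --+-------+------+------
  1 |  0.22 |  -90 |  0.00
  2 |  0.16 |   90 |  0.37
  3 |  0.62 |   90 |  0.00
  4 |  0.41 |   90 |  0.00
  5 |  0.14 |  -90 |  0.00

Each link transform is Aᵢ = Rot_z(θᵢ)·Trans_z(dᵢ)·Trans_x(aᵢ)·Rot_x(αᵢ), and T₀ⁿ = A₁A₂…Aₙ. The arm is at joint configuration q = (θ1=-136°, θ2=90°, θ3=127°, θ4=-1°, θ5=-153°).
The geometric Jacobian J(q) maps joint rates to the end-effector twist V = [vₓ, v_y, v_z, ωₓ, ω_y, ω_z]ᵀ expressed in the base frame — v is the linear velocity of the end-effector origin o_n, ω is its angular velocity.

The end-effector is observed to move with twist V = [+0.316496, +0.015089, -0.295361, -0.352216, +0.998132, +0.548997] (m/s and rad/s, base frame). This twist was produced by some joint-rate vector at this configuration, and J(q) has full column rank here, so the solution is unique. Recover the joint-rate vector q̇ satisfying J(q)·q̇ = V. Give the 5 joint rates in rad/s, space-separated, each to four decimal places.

-0.1920 -0.4040 -0.4270 -0.9280 0.0130

o_n = [0.5780, -0.9080, 0.4355]
J₁: ẑ×o_n = [0.9080, 0.5780, -0.0000], ω = ẑ
J2: z=[0.6947, -0.7193, 0.0000] o=[-0.1583, -0.1528, 0.0000] → [-0.3133, -0.3025, 0.0050, 0.6947, -0.7193, 0.0000]
J3: z=[-0.7193, -0.6947, 0.0000] o=[0.0988, -0.4190, -0.1600] → [-0.4137, 0.4284, 0.6847, -0.7193, -0.6947, 0.0000]
J4: z=[0.4181, -0.4329, -0.7986] o=[0.4427, -0.7752, 0.2131] → [-0.2024, -0.2010, 0.0030, 0.4181, -0.4329, -0.7986]
J5: z=[0.7095, 0.7046, -0.0105] o=[0.6753, -1.0057, 0.4598] → [-0.0161, 0.0183, 0.1379, 0.7095, 0.7046, -0.0105]
q̇ = J⁺·V = [-0.1920, -0.4040, -0.4270, -0.9280, 0.0130]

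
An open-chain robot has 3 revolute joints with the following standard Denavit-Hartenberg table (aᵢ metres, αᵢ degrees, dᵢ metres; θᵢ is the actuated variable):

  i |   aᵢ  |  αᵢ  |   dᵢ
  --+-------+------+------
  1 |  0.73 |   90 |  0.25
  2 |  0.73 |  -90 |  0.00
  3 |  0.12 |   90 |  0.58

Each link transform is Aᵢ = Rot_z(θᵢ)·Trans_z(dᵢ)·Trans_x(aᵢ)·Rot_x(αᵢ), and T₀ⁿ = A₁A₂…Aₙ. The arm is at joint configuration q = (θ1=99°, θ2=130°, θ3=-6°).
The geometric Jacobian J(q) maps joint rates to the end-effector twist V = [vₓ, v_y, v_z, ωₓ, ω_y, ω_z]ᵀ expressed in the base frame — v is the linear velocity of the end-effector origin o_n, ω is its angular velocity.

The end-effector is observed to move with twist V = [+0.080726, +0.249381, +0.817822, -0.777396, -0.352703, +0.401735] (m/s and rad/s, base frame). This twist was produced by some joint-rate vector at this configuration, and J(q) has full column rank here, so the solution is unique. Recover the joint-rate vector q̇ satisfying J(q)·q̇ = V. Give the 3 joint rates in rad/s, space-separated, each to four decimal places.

0.5920 -0.8230 0.2960

o_n = [0.0531, -0.2551, 0.5278]
J₁: ẑ×o_n = [0.2551, 0.0531, -0.0000], ω = ẑ
J2: z=[0.9877, 0.1564, 0.0000] o=[-0.1142, 0.7210, 0.2500] → [0.0435, -0.2744, -0.9903, 0.9877, 0.1564, 0.0000]
J3: z=[0.1198, -0.7566, -0.6428] o=[-0.0408, 0.2576, 0.8092] → [-0.1166, -0.0266, 0.0096, 0.1198, -0.7566, -0.6428]
q̇ = J⁺·V = [0.5920, -0.8230, 0.2960]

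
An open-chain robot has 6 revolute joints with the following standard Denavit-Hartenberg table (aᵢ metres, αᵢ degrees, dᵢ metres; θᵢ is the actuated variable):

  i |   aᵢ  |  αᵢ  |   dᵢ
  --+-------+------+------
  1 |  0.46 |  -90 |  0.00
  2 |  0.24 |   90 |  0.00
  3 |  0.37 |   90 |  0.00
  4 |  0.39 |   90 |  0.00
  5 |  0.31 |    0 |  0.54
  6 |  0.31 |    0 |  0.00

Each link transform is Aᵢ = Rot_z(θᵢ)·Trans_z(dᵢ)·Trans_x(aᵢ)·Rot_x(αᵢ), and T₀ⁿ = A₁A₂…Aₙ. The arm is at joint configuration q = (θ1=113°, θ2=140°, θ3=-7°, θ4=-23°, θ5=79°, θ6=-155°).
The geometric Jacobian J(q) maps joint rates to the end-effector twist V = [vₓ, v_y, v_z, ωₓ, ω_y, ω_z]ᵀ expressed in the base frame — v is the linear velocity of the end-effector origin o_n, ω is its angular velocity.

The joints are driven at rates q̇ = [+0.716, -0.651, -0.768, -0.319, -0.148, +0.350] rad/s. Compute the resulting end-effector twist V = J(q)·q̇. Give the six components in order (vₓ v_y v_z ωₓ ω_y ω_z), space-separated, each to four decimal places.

0.8242 0.4995 -0.5112 0.5267 -0.4097 1.4721

o_n = [0.3340, -0.5779, -0.0256]
J₁: ẑ×o_n = [0.5779, 0.3340, -0.0000], ω = ẑ
J2: z=[-0.9205, -0.3907, 0.0000] o=[-0.1797, 0.4234, 0.0000] → [0.0100, -0.0236, 1.1224, -0.9205, -0.3907, 0.0000]
J3: z=[-0.2512, 0.5917, -0.7660] o=[-0.1079, 0.2542, -0.1543] → [-0.5613, -0.3062, -0.0525, -0.2512, 0.5917, -0.7660]
J4: z=[0.8772, 0.4738, 0.0783] o=[0.0435, 0.0129, -0.3903] → [0.2191, -0.2972, -0.6558, 0.8772, 0.4738, 0.0783]
J5: z=[0.0713, -0.2898, 0.9544] o=[0.2287, -0.3115, -0.5026] → [0.1160, 0.0665, 0.0115, 0.0713, -0.2898, 0.9544]
J6: z=[0.0713, -0.2898, 0.9544] o=[0.5622, -0.3730, 0.0196] → [0.2086, -0.2146, -0.0807, 0.0713, -0.2898, 0.9544]
V = J·q̇ = [0.8242, 0.4995, -0.5112, 0.5267, -0.4097, 1.4721]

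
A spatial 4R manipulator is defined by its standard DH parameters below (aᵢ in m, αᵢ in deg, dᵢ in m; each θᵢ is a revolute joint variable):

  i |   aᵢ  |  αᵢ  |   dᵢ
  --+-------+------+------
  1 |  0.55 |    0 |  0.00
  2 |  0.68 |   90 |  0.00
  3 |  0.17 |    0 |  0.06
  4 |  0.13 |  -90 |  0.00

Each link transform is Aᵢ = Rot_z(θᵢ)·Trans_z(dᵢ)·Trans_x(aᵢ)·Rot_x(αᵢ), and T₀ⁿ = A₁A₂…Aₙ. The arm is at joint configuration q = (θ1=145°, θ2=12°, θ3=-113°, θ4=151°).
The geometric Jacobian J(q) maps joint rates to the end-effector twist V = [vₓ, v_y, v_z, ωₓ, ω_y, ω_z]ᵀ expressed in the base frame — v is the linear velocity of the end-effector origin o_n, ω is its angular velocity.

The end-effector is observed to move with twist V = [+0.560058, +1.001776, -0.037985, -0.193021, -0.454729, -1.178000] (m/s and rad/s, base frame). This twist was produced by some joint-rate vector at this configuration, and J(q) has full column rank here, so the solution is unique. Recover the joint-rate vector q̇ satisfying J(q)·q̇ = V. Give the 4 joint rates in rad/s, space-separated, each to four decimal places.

o_n = [-1.0862, 0.6505, -0.0764]
J₁: ẑ×o_n = [-0.6505, -1.0862, 0.0000], ω = ẑ
J2: z=[0.0000, 0.0000, 1.0000] o=[-0.4505, 0.3155, 0.0000] → [-0.3350, -0.6357, 0.0000, 0.0000, 0.0000, 1.0000]
J3: z=[0.3907, 0.9205, 0.0000] o=[-1.0765, 0.5812, 0.0000] → [-0.0704, 0.0299, 0.0360, 0.3907, 0.9205, 0.0000]
J4: z=[0.3907, 0.9205, 0.0000] o=[-0.9919, 0.6104, -0.1565] → [0.0737, -0.0313, 0.1024, 0.3907, 0.9205, 0.0000]
q̇ = J⁺·V = [-0.5530, -0.6250, -0.1900, -0.3040]

-0.5530 -0.6250 -0.1900 -0.3040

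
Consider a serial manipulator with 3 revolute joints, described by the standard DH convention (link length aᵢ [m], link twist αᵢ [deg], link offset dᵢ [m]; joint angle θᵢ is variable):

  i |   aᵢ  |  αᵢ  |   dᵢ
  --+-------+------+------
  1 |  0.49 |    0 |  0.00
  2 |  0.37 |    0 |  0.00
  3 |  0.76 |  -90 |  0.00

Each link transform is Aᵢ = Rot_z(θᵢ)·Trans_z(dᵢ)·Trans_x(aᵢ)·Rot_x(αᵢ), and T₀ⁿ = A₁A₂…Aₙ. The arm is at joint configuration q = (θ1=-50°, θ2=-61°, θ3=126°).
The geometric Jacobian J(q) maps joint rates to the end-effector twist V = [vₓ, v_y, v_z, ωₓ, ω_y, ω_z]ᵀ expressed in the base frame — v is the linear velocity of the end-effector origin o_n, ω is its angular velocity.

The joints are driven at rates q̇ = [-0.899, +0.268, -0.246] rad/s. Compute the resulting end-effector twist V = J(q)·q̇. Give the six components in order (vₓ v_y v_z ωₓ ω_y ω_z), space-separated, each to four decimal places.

o_n = [0.9165, -0.5241, 0.0000]
J₁: ẑ×o_n = [0.5241, 0.9165, -0.0000], ω = ẑ
J2: z=[0.0000, 0.0000, 1.0000] o=[0.3150, -0.3754, 0.0000] → [0.1487, 0.6015, -0.0000, 0.0000, 0.0000, 1.0000]
J3: z=[0.0000, 0.0000, 1.0000] o=[0.1824, -0.7208, 0.0000] → [-0.1967, 0.7341, 0.0000, 0.0000, 0.0000, 1.0000]
V = J·q̇ = [-0.3829, -0.8433, 0.0000, 0.0000, 0.0000, -0.8770]

-0.3829 -0.8433 0.0000 0.0000 0.0000 -0.8770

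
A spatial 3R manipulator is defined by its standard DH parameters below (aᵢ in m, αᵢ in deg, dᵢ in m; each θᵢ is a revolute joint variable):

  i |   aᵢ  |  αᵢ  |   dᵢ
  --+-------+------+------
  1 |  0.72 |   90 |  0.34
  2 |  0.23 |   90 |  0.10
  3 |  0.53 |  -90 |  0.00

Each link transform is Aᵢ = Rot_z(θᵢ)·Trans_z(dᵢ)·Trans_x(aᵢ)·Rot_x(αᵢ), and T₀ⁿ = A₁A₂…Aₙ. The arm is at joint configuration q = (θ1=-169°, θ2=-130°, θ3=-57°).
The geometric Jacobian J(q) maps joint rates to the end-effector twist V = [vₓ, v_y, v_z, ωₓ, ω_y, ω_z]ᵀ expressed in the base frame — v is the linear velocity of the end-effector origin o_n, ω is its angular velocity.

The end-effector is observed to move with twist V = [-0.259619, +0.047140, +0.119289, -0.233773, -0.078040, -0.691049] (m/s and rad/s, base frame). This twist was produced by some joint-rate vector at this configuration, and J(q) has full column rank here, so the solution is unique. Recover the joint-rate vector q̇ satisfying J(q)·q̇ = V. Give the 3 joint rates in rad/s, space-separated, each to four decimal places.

-0.4860 -0.0320 -0.3190

o_n = [-0.3138, -0.4119, -0.0573]
J₁: ẑ×o_n = [0.4119, -0.3138, 0.0000], ω = ẑ
J2: z=[-0.1908, 0.9816, 0.0000] o=[-0.7068, -0.1374, 0.3400] → [-0.3900, -0.0758, -0.3334, -0.1908, 0.9816, 0.0000]
J3: z=[0.7520, 0.1462, 0.6428] o=[-0.5807, -0.0110, 0.1638] → [0.2254, 0.3379, -0.3405, 0.7520, 0.1462, 0.6428]
q̇ = J⁺·V = [-0.4860, -0.0320, -0.3190]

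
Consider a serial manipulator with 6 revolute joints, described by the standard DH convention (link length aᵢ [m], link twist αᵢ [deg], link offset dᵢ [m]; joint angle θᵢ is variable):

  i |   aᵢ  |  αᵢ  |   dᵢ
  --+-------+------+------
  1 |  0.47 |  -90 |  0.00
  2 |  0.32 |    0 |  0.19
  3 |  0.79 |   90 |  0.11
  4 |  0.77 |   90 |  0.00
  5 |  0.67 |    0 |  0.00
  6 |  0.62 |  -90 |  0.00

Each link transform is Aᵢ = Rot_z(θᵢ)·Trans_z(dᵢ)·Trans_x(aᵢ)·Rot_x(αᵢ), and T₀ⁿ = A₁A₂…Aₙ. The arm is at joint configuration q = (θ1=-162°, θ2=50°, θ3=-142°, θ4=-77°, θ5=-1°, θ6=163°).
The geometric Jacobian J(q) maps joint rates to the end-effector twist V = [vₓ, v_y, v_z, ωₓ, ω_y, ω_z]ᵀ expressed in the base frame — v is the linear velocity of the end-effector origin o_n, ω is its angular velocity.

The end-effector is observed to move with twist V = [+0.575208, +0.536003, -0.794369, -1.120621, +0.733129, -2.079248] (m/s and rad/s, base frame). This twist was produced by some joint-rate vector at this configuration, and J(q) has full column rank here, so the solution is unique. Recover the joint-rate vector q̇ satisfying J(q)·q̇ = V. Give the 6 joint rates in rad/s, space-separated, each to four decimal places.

-0.8840 -0.3280 -0.4330 -0.7970 0.5220 0.7340

o_n = [-0.6024, 0.3599, 0.7293]
J₁: ẑ×o_n = [-0.3599, -0.6024, 0.0000], ω = ẑ
J2: z=[0.3090, -0.9511, 0.0000] o=[-0.4470, -0.1452, 0.0000] → [-0.6936, -0.2254, 0.0083, 0.3090, -0.9511, 0.0000]
J3: z=[0.3090, -0.9511, 0.0000] o=[-0.5839, -0.3895, -0.2451] → [-0.9267, -0.3011, 0.2140, 0.3090, -0.9511, 0.0000]
J4: z=[0.9505, 0.3088, -0.0349] o=[-0.5237, -0.4856, 0.5444] → [0.0866, -0.1730, 0.8279, 0.9505, 0.3088, -0.0349]
J5: z=[-0.1019, 0.2034, -0.9738] o=[-0.7498, 0.2298, 0.7175] → [0.1291, -0.1424, -0.0432, -0.1019, 0.2034, -0.9738]
J6: z=[-0.1019, 0.2034, -0.9738] o=[-0.9576, 0.8486, 0.8685] → [-0.5042, -0.3601, -0.0225, -0.1019, 0.2034, -0.9738]
q̇ = J⁺·V = [-0.8840, -0.3280, -0.4330, -0.7970, 0.5220, 0.7340]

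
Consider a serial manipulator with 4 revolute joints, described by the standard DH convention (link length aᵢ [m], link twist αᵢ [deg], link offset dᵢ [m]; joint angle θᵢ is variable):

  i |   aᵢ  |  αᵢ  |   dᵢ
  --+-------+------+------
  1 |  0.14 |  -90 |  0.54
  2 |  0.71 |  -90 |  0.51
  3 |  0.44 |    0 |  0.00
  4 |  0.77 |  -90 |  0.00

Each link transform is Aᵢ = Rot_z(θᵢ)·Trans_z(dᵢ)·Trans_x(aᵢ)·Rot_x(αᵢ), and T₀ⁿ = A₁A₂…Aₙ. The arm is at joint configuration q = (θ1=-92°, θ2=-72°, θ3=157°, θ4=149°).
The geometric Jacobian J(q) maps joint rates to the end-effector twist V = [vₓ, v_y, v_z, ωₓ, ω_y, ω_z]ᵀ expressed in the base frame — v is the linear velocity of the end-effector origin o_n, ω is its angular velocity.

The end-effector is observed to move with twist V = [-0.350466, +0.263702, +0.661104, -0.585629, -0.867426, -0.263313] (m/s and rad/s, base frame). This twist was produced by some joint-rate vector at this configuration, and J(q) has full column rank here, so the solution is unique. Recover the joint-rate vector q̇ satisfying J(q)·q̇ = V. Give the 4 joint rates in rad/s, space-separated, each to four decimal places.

o_n = [0.9474, -0.4074, 1.2605]
J₁: ẑ×o_n = [0.4074, 0.9474, -0.0000], ω = ẑ
J2: z=[0.9994, -0.0349, 0.0000] o=[-0.0049, -0.1399, 0.5400] → [-0.0251, -0.7201, -0.2341, 0.9994, -0.0349, 0.0000]
J3: z=[-0.0332, -0.9505, -0.3090] o=[0.4971, -0.3770, 1.2153] → [-0.0524, -0.1376, 0.4289, -0.0332, -0.9505, -0.3090]
J4: z=[-0.0332, -0.9505, -0.3090] o=[0.3297, -0.2459, 0.8301] → [-0.4590, -0.1766, 0.5925, -0.0332, -0.9505, -0.3090]
q̇ = J⁺·V = [0.0250, -0.5550, 0.1320, 0.8010]

0.0250 -0.5550 0.1320 0.8010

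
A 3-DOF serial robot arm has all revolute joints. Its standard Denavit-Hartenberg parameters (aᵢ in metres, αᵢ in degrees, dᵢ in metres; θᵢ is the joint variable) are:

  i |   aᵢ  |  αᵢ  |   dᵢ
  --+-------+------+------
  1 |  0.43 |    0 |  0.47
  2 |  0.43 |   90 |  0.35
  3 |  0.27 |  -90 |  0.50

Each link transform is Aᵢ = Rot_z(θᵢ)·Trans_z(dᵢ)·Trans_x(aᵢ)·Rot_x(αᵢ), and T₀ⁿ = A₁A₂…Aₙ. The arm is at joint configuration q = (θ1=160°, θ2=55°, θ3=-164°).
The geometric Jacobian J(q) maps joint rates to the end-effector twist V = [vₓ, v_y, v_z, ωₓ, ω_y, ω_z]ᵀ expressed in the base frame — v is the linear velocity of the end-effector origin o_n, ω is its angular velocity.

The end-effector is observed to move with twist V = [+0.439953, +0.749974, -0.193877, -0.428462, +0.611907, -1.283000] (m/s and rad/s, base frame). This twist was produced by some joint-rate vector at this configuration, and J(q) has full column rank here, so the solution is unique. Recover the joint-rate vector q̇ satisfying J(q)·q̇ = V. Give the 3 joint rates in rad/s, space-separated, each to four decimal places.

o_n = [-0.8305, 0.4589, 0.7456]
J₁: ẑ×o_n = [-0.4589, -0.8305, 0.0000], ω = ẑ
J2: z=[0.0000, 0.0000, 1.0000] o=[-0.4041, 0.1471, 0.4700] → [-0.3118, -0.4264, 0.0000, 0.0000, 0.0000, 1.0000]
J3: z=[-0.5736, 0.8192, 0.0000] o=[-0.7563, -0.0996, 0.8200] → [-0.0610, -0.0427, -0.2595, -0.5736, 0.8192, 0.0000]
q̇ = J⁺·V = [-0.5810, -0.7020, 0.7470]

-0.5810 -0.7020 0.7470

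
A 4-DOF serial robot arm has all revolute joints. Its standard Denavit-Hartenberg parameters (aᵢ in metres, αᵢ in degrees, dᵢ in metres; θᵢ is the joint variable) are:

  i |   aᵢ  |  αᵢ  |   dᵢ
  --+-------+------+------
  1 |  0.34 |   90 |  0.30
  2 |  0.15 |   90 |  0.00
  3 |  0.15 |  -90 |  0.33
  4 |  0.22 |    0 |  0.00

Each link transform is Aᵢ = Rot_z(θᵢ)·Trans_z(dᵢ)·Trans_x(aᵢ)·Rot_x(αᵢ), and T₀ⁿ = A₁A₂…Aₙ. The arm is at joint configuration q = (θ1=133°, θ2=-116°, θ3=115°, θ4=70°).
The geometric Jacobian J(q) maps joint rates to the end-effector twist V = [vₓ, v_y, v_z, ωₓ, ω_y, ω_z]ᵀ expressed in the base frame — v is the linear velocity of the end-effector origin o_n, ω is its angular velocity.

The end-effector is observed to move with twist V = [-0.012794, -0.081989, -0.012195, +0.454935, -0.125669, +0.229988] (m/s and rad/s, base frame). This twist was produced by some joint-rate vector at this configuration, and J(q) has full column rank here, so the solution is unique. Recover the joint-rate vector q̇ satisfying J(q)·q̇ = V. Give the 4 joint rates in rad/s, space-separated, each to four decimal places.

o_n = [0.0094, 0.2893, 0.3048]
J₁: ẑ×o_n = [-0.2893, 0.0094, 0.0000], ω = ẑ
J2: z=[0.7314, 0.6820, 0.0000] o=[-0.2319, 0.2487, 0.3000] → [0.0033, -0.0035, -0.1348, 0.7314, 0.6820, 0.0000]
J3: z=[0.6130, -0.6573, 0.4384] o=[-0.1870, 0.2006, 0.1652] → [-0.1307, 0.0005, 0.1835, 0.6130, -0.6573, 0.4384]
J4: z=[-0.5800, 0.0023, 0.8146] o=[0.0957, 0.0967, 0.3668] → [-0.1570, -0.1063, -0.1115, -0.5800, 0.0023, 0.8146]
q̇ = J⁺·V = [-0.6700, 0.5420, 0.7560, 0.6980]

-0.6700 0.5420 0.7560 0.6980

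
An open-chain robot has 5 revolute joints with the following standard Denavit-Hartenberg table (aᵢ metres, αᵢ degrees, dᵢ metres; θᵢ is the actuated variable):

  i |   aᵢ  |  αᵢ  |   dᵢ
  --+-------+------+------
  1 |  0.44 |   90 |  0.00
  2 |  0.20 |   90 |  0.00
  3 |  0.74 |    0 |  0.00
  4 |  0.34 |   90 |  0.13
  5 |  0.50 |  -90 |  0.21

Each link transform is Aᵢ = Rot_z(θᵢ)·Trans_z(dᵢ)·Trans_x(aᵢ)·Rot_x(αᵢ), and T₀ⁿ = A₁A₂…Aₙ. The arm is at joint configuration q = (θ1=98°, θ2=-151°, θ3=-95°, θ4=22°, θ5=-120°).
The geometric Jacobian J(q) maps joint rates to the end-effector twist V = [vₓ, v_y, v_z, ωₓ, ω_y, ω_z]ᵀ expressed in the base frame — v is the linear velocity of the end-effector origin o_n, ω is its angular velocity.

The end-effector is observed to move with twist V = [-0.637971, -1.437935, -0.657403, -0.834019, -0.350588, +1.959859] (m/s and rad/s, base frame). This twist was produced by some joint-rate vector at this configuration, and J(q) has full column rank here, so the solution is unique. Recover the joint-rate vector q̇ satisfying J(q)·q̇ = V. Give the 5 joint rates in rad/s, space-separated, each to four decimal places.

0.5330 -0.7250 0.7990 0.5610 0.5120

o_n = [-0.9625, 0.4919, -0.2461]
J₁: ẑ×o_n = [-0.4919, -0.9625, 0.0000], ω = ẑ
J2: z=[0.9903, 0.1392, 0.0000] o=[-0.0612, 0.4357, 0.0000] → [-0.0343, 0.2437, 0.1810, 0.9903, 0.1392, 0.0000]
J3: z=[0.0675, -0.4801, 0.8746] o=[-0.0369, 0.2625, -0.0970] → [-0.1290, -0.7995, -0.4289, 0.0675, -0.4801, 0.8746]
J4: z=[0.0675, -0.4801, 0.8746] o=[-0.7748, 0.2158, -0.0657] → [-0.1549, -0.1520, -0.0715, 0.0675, -0.4801, 0.8746]
J5: z=[-0.4059, 0.7876, 0.4636] o=[-1.0759, 0.0220, -0.0002] → [-0.4115, -0.0473, -0.2800, -0.4059, 0.7876, 0.4636]
q̇ = J⁺·V = [0.5330, -0.7250, 0.7990, 0.5610, 0.5120]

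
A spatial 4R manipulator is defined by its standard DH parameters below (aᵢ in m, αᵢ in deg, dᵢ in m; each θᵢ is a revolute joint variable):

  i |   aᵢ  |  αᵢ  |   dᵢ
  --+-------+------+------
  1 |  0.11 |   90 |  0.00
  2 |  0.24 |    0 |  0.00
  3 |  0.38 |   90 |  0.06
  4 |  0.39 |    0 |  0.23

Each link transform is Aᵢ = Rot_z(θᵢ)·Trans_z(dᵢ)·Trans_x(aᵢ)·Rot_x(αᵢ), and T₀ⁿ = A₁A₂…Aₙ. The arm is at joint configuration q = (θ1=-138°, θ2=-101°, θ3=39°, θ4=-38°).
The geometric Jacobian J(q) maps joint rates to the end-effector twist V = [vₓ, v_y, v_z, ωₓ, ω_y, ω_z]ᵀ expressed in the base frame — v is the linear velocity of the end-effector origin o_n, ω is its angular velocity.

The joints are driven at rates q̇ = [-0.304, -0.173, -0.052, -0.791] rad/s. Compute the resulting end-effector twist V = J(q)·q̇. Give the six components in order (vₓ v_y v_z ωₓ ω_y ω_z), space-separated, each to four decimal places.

o_n = [-0.0161, -0.2568, -0.9504]
J₁: ẑ×o_n = [0.2568, -0.0161, 0.0000], ω = ẑ
J2: z=[-0.6691, 0.7431, 0.0000] o=[-0.0817, -0.0736, 0.0000] → [-0.7063, -0.6360, 0.0738, -0.6691, 0.7431, 0.0000]
J3: z=[-0.6691, 0.7431, 0.0000] o=[-0.0477, -0.0430, -0.2356] → [-0.5312, -0.4783, 0.1196, -0.6691, 0.7431, 0.0000]
J4: z=[0.6562, 0.5908, -0.4695] o=[-0.2204, -0.1177, -0.5711] → [-0.2894, 0.1530, -0.2120, 0.6562, 0.5908, -0.4695]
V = J·q̇ = [0.3007, 0.0188, 0.1487, -0.3685, -0.6345, 0.0674]

0.3007 0.0188 0.1487 -0.3685 -0.6345 0.0674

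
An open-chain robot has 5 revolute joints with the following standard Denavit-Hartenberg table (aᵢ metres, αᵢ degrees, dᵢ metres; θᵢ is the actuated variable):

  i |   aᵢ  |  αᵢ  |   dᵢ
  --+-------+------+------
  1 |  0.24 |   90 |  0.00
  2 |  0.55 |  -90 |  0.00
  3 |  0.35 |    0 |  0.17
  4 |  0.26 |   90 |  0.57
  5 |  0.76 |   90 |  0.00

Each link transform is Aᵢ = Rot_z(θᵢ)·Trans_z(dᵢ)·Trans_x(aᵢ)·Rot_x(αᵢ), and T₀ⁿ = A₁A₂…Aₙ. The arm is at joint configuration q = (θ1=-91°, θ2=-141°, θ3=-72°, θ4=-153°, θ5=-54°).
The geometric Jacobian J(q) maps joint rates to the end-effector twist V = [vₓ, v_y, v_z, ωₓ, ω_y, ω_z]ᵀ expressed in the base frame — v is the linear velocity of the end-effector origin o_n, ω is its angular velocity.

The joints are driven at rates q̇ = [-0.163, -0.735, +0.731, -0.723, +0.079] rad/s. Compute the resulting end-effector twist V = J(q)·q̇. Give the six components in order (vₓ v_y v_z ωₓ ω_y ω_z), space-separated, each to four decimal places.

o_n = [0.1634, -0.1985, -0.1970]
J₁: ẑ×o_n = [0.1985, 0.1634, -0.0000], ω = ẑ
J2: z=[-0.9998, 0.0175, 0.0000] o=[-0.0042, -0.2400, 0.0000] → [-0.0034, -0.1969, -0.0444, -0.9998, 0.0175, 0.0000]
J3: z=[-0.0110, -0.6292, -0.7771] o=[0.0033, 0.1874, -0.3461] → [-0.3938, -0.1228, 0.1050, -0.0110, -0.6292, -0.7771]
J4: z=[-0.0110, -0.6292, -0.7771] o=[-0.3299, 0.1703, -0.5463] → [-0.5064, -0.3796, 0.3145, -0.0110, -0.6292, -0.7771]
J5: z=[0.7166, 0.5371, -0.4450] o=[-0.1549, -0.3344, -0.8736] → [0.4239, -0.6265, -0.0736, 0.7166, 0.5371, -0.4450]
V = J·q̇ = [0.0820, 0.2533, -0.1238, 0.7914, 0.0246, -0.2044]

0.0820 0.2533 -0.1238 0.7914 0.0246 -0.2044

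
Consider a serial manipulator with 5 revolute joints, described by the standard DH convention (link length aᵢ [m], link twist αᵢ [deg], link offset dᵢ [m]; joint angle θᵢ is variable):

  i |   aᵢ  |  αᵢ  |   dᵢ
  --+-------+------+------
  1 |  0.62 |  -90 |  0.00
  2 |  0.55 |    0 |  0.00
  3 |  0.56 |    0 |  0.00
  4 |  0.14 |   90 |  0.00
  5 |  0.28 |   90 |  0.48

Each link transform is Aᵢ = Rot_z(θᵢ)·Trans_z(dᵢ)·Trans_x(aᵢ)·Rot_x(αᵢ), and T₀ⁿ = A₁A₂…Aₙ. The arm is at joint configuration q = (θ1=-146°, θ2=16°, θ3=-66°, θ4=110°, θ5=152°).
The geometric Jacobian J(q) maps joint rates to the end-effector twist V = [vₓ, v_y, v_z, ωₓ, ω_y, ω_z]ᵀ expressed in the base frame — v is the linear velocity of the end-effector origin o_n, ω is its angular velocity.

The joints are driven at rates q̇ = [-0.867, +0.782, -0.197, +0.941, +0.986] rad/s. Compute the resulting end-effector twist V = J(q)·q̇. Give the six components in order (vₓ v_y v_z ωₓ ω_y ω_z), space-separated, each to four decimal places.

-1.6149 1.1612 -1.0643 0.1454 -1.7426 -0.3740

o_n = [-1.4774, -1.1551, 0.6102]
J₁: ẑ×o_n = [1.1551, -1.4774, 0.0000], ω = ẑ
J2: z=[0.5592, -0.8290, 0.0000] o=[-0.5140, -0.3467, 0.0000] → [-0.5059, -0.3412, -1.2507, 0.5592, -0.8290, 0.0000]
J3: z=[0.5592, -0.8290, 0.0000] o=[-0.9523, -0.6423, -0.1516] → [-0.6316, -0.4260, -0.7220, 0.5592, -0.8290, 0.0000]
J4: z=[0.5592, -0.8290, 0.0000] o=[-1.2507, -0.8436, 0.2774] → [-0.2760, -0.1861, -0.3621, 0.5592, -0.8290, 0.0000]
J5: z=[-0.7180, -0.4843, 0.5000] o=[-1.3088, -0.8828, 0.1561] → [-0.0838, 0.2417, 0.1138, -0.7180, -0.4843, 0.5000]
V = J·q̇ = [-1.6149, 1.1612, -1.0643, 0.1454, -1.7426, -0.3740]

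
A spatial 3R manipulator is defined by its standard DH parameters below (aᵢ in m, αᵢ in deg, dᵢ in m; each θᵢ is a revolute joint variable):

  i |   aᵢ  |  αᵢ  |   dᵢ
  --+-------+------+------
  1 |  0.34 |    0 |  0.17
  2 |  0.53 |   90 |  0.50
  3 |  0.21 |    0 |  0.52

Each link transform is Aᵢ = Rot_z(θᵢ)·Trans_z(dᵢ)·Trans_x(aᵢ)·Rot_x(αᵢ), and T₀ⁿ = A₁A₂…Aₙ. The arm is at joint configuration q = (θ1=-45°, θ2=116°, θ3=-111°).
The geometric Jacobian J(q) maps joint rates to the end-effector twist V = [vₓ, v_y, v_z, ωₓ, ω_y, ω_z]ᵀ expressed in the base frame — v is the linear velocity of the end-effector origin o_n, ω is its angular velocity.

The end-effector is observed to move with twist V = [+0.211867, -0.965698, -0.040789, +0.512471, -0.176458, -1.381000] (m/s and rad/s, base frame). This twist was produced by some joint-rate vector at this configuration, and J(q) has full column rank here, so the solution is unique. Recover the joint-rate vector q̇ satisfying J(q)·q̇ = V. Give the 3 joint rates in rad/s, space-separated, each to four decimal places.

o_n = [0.8801, 0.0203, 0.4739]
J₁: ẑ×o_n = [-0.0203, 0.8801, 0.0000], ω = ẑ
J2: z=[0.0000, 0.0000, 1.0000] o=[0.2404, -0.2404, 0.1700] → [-0.2607, 0.6397, 0.0000, 0.0000, 0.0000, 1.0000]
J3: z=[0.9455, -0.3256, 0.0000] o=[0.4130, 0.2607, 0.6700] → [0.0638, 0.1854, -0.0753, 0.9455, -0.3256, 0.0000]
q̇ = J⁺·V = [-0.7600, -0.6210, 0.5420]

-0.7600 -0.6210 0.5420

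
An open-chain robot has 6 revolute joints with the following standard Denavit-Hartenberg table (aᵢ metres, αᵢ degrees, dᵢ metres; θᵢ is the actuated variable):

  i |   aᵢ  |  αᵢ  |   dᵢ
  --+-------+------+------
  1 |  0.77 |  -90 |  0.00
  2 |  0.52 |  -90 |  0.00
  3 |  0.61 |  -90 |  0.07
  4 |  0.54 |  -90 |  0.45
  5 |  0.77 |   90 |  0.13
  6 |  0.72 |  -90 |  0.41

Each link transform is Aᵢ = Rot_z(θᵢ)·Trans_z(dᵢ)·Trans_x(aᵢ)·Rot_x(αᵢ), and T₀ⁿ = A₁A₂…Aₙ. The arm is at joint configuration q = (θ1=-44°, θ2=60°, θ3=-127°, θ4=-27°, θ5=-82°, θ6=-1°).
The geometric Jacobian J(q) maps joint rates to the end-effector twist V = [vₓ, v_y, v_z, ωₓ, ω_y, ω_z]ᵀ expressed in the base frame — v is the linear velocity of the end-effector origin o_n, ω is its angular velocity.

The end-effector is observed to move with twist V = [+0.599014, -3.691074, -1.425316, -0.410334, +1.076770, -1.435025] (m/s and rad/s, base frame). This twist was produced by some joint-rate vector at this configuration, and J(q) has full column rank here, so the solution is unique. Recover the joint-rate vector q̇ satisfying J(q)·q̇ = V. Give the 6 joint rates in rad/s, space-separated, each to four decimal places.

o_n = [2.3915, 0.4232, -1.3774]
J₁: ẑ×o_n = [-0.4232, 2.3915, 0.0000], ω = ẑ
J2: z=[0.6947, 0.7193, 0.0000] o=[0.5539, -0.5349, 0.0000] → [-0.9908, 0.9568, -0.6563, 0.6947, 0.7193, 0.0000]
J3: z=[-0.6230, 0.6016, -0.5000] o=[0.7409, -0.7155, -0.4503] → [0.0116, -1.4028, -1.7024, -0.6230, 0.6016, -0.5000]
J4: z=[0.7053, 0.1555, -0.6916] o=[0.9037, -0.1954, -0.1674] → [0.2397, -0.1756, 0.2050, 0.7053, 0.1555, -0.6916]
J5: z=[0.7087, -0.1803, 0.6821] o=[1.2311, 0.3990, -0.3505] → [0.1687, 1.5193, 0.2264, 0.7087, -0.1803, 0.6821]
J6: z=[0.0797, -0.9401, -0.3313] o=[1.8631, 0.5982, -0.7637] → [0.5190, -0.1262, 0.4829, 0.0797, -0.9401, -0.3313]
q̇ = J⁺·V = [-0.9000, -0.4880, 0.8720, 0.6630, 0.1040, -0.8710]

-0.9000 -0.4880 0.8720 0.6630 0.1040 -0.8710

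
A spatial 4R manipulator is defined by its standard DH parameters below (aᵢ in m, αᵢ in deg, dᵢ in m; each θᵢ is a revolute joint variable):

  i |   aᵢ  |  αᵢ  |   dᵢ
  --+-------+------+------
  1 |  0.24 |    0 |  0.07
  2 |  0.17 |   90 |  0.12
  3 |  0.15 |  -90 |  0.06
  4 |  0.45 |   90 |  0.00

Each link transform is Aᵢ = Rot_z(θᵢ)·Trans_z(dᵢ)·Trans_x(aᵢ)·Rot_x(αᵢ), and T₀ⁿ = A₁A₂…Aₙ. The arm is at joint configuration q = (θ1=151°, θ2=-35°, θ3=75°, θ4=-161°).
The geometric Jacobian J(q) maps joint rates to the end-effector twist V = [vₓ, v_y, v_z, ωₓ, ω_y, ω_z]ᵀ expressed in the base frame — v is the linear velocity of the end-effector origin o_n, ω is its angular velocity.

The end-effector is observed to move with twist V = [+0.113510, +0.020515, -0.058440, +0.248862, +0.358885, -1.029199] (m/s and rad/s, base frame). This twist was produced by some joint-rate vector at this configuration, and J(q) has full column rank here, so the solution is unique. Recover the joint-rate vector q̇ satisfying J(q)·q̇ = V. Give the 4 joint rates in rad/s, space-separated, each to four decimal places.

-0.5550 -0.4170 0.3810 -0.2210

o_n = [-0.0676, 0.2956, -0.0761]
J₁: ẑ×o_n = [-0.2956, -0.0676, 0.0000], ω = ẑ
J2: z=[0.0000, 0.0000, 1.0000] o=[-0.2099, 0.1164, 0.0700] → [-0.1792, 0.1423, 0.0000, 0.0000, 0.0000, 1.0000]
J3: z=[0.8988, 0.4384, 0.0000] o=[-0.2844, 0.2691, 0.1900] → [-0.1166, 0.2392, -0.0713, 0.8988, 0.4384, 0.0000]
J4: z=[0.4234, -0.8682, 0.2588] o=[-0.2475, 0.3303, 0.3349] → [0.3658, 0.2206, 0.1415, 0.4234, -0.8682, 0.2588]
q̇ = J⁺·V = [-0.5550, -0.4170, 0.3810, -0.2210]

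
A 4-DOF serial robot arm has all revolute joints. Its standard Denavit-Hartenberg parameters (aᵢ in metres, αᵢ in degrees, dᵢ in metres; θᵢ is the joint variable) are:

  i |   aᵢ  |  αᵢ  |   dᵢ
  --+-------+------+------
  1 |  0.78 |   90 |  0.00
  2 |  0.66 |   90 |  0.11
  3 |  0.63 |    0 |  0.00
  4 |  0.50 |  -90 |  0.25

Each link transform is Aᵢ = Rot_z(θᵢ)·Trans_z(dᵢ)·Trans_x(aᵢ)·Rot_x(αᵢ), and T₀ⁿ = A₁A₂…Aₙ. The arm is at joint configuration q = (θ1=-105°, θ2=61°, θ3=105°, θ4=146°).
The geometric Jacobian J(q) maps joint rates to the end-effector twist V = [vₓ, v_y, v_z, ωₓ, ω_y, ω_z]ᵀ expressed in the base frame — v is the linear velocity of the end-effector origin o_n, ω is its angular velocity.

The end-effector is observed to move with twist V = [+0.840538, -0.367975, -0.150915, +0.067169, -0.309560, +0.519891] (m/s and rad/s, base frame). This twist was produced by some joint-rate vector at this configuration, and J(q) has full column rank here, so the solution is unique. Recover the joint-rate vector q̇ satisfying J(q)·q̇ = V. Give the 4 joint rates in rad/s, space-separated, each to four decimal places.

o_n = [-0.5378, -1.0575, 0.1711]
J₁: ẑ×o_n = [1.0575, -0.5378, 0.0000], ω = ẑ
J2: z=[-0.9659, 0.2588, 0.0000] o=[-0.2019, -0.7534, 0.0000] → [0.0443, 0.1652, 0.3807, -0.9659, 0.2588, 0.0000]
J3: z=[-0.2264, -0.8448, -0.4848] o=[-0.3909, -1.0340, 0.5772] → [0.3318, -0.0208, -0.1188, -0.2264, -0.8448, -0.4848]
J4: z=[-0.2264, -0.8448, -0.4848] o=[-0.9583, -0.8002, 0.4346] → [0.0979, -0.2635, 0.4135, -0.2264, -0.8448, -0.4848]
q̇ = J⁺·V = [0.6760, -0.1450, 0.4300, -0.1080]

0.6760 -0.1450 0.4300 -0.1080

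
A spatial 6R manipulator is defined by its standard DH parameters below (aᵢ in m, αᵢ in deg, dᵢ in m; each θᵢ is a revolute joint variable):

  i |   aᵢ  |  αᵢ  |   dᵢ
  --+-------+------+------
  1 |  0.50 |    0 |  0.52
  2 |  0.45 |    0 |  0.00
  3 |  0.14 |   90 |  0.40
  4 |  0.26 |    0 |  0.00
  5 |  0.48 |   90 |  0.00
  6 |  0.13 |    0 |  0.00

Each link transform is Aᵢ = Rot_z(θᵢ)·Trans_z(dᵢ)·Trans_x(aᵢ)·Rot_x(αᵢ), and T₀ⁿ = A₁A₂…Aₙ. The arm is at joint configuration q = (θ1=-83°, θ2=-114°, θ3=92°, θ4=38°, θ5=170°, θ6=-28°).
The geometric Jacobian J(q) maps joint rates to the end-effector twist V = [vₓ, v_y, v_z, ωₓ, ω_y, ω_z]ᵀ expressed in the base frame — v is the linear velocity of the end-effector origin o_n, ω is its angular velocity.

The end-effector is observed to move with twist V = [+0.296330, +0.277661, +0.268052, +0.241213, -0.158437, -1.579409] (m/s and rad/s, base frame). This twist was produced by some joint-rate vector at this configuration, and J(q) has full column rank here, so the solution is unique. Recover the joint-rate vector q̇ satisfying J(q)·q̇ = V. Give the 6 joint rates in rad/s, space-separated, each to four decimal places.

o_n = [-0.2638, -0.2064, 0.8008]
J₁: ẑ×o_n = [0.2064, -0.2638, 0.0000], ω = ẑ
J2: z=[0.0000, 0.0000, 1.0000] o=[0.0609, -0.4963, 0.5200] → [-0.2899, -0.3247, 0.0000, 0.0000, 0.0000, 1.0000]
J3: z=[0.0000, 0.0000, 1.0000] o=[-0.3694, -0.3647, 0.5200] → [-0.1583, 0.1056, 0.0000, 0.0000, 0.0000, 1.0000]
J4: z=[-0.9659, 0.2588, 0.0000] o=[-0.4056, -0.4999, 0.9200] → [-0.0308, -0.1151, -0.3203, -0.9659, 0.2588, 0.0000]
J5: z=[-0.9659, 0.2588, 0.0000] o=[-0.4587, -0.6978, 1.0801] → [-0.0723, -0.2697, -0.5252, -0.9659, 0.2588, 0.0000]
J6: z=[0.1215, 0.4535, 0.8829] o=[-0.3490, -0.2885, 0.8547] → [-0.0969, 0.0818, -0.0287, 0.1215, 0.4535, 0.8829]
q̇ = J⁺·V = [-0.1560, -0.5140, -0.7390, 0.5790, -0.8530, -0.1930]

-0.1560 -0.5140 -0.7390 0.5790 -0.8530 -0.1930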